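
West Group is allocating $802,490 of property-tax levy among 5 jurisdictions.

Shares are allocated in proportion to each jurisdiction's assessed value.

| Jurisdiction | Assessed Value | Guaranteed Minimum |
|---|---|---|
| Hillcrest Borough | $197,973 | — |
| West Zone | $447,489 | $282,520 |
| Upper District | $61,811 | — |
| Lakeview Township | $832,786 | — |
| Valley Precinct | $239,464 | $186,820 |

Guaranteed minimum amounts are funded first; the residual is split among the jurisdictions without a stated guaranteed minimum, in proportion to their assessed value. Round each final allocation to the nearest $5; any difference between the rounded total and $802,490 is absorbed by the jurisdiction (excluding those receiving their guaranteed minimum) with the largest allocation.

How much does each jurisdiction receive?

Hillcrest Borough: $60,365 · West Zone: $282,520 · Upper District: $18,850 · Lakeview Township: $253,935 · Valley Precinct: $186,820

Guaranteed amounts: West Zone $282,520; Valley Precinct $186,820. Residual $333,150.
Residual split over remaining assessed value 1,092,570: Hillcrest Borough 60,366.57 → $60,365; Upper District 18,847.61 → $18,850; Lakeview Township 253,935.82 → $253,935.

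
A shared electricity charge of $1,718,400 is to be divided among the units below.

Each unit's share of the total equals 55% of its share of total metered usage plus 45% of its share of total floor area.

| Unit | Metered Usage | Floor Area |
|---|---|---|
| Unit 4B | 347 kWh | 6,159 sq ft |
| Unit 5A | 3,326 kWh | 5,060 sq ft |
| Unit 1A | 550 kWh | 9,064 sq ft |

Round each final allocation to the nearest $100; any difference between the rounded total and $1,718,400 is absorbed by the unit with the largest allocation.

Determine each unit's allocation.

Metered usage total 4,223; floor area total 20,283.
Blended shares (55% metered usage + 45% floor area): Unit 4B 0.1818; Unit 5A 0.5454; Unit 1A 0.2727.
Pro-rata amounts: Unit 4B 312,468.66; Unit 5A 937,278.88; Unit 1A 468,652.45.
At nearest $100: Unit 4B $312,500; Unit 5A $937,300; Unit 1A $468,700. Sum = $1,718,500.
Difference $1,718,400 − $1,718,500 = −$100 applied to largest allocation (Unit 5A): Unit 5A becomes $937,200.

Unit 4B: $312,500 · Unit 5A: $937,200 · Unit 1A: $468,700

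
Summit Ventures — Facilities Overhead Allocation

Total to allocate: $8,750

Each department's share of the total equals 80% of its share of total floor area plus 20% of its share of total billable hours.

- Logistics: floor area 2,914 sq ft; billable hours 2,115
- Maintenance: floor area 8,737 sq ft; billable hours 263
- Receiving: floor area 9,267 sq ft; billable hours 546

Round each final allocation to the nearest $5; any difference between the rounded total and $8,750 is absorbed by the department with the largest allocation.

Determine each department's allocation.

Logistics: $2,240 · Maintenance: $3,080 · Receiving: $3,430

Totals — floor area 20,918, billable hours 2,924.
Blended shares (80% floor area + 20% billable hours): Logistics 0.2561; Maintenance 0.3521; Receiving 0.3918.
Raw shares: Logistics 2,240.96; Maintenance 3,081.15; Receiving 3,427.89.
After rounding ($5): Logistics $2,240; Maintenance $3,080; Receiving $3,430. Sum = $8,750.
Sum already equals the total — no adjustment.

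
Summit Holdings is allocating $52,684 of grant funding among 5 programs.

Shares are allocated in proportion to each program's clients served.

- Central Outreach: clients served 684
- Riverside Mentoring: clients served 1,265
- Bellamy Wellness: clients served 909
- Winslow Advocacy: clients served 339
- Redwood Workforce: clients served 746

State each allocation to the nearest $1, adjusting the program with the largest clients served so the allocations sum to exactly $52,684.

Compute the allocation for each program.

Clients served total: 3,943.
Pro-rata amounts: Central Outreach 684/3,943 × $52,684 = 9,139.20; Riverside Mentoring 1,265/3,943 × $52,684 = 16,902.17; Bellamy Wellness 909/3,943 × $52,684 = 12,145.51; Winslow Advocacy 339/3,943 × $52,684 = 4,529.51; Redwood Workforce 746/3,943 × $52,684 = 9,967.60.
After rounding ($1): Central Outreach $9,139; Riverside Mentoring $16,902; Bellamy Wellness $12,146; Winslow Advocacy $4,530; Redwood Workforce $9,968. Sum = $52,685.
Difference $52,684 − $52,685 = −$1 applied to largest clients served (Riverside Mentoring): Riverside Mentoring becomes $16,901.

Central Outreach: $9,139 | Riverside Mentoring: $16,901 | Bellamy Wellness: $12,146 | Winslow Advocacy: $4,530 | Redwood Workforce: $9,968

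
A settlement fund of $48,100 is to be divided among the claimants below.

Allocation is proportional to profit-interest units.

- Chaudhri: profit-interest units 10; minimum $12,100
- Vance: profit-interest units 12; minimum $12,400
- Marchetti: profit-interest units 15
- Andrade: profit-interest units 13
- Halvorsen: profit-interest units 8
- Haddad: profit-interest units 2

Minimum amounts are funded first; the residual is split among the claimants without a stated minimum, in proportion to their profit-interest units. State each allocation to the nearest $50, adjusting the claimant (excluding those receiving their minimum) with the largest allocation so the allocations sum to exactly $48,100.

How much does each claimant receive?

Chaudhri: $12,100 | Vance: $12,400 | Marchetti: $9,350 | Andrade: $8,050 | Halvorsen: $4,950 | Haddad: $1,250

Minimums first: Chaudhri $12,100; Vance $12,400. Residual $23,600.
Residual split over remaining profit-interest units 38: Marchetti 9,315.79 → $9,300; Andrade 8,073.68 → $8,050; Halvorsen 4,968.42 → $4,950; Haddad 1,242.11 → $1,250.
Rounding difference +$50 applied to Marchetti → $9,350.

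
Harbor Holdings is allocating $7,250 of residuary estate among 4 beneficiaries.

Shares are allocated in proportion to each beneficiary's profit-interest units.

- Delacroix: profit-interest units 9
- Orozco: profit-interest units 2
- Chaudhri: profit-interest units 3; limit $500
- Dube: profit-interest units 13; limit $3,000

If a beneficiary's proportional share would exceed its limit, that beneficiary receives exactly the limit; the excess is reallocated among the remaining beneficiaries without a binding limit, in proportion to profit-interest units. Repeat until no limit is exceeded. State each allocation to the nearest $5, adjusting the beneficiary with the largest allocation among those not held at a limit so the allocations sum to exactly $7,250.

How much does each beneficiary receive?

Delacroix: $3,070 · Orozco: $680 · Chaudhri: $500 · Dube: $3,000

Sum of profit-interest units: 27.
Pro-rata shares before constraints: Delacroix 2,416.67; Orozco 537.04; Chaudhri 805.56; Dube 3,490.74.
Cap binds for Chaudhri ($500), Dube ($3,000); residual $3,750 reallocated over remaining profit-interest units 11.
Redistributed shares: Delacroix 3,068.18 → $3,070; Orozco 681.82 → $680.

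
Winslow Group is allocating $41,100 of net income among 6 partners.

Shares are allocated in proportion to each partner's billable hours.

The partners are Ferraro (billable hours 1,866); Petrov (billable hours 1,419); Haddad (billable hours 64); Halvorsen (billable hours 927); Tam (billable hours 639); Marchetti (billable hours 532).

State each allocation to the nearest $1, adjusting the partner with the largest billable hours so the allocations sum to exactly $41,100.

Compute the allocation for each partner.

Ferraro: $14,079 | Petrov: $10,707 | Haddad: $483 | Halvorsen: $6,995 | Tam: $4,822 | Marchetti: $4,014

Sum of billable hours: 5,447.
Raw shares: Ferraro 1,866/5,447 × $41,100 = 14,079.79; Petrov 1,419/5,447 × $41,100 = 10,706.98; Haddad 64/5,447 × $41,100 = 482.91; Halvorsen 927/5,447 × $41,100 = 6,994.62; Tam 639/5,447 × $41,100 = 4,821.53; Marchetti 532/5,447 × $41,100 = 4,014.17.
After rounding ($1): Ferraro $14,080; Petrov $10,707; Haddad $483; Halvorsen $6,995; Tam $4,822; Marchetti $4,014. Sum = $41,101.
Difference $41,100 − $41,101 = −$1 applied to largest billable hours (Ferraro): Ferraro becomes $14,079.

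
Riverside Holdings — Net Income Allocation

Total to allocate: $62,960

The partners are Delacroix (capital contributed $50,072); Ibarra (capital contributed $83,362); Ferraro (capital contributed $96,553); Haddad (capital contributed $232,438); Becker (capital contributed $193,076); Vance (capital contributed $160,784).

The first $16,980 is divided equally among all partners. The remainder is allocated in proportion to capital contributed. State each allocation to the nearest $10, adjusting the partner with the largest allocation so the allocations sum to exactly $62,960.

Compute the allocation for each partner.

Delacroix: $5,650 · Ibarra: $7,530 · Ferraro: $8,270 · Haddad: $15,910 · Becker: $13,710 · Vance: $11,890

Equal tier: $16,980 ÷ 6 = $2,830 apiece.
Remainder $45,980 by capital contributed (total 816,285): Delacroix 2,820.47 → $2,820; Ibarra 4,695.65 → $4,700; Ferraro 5,438.67 → $5,440; Haddad 13,092.85 → $13,090; Becker 10,875.66 → $10,880; Vance 9,056.70 → $9,060.
Rounding difference −$10 on remainder applied to Haddad.
Totals: Delacroix $2,830 + $2,820 = $5,650; Ibarra $2,830 + $4,700 = $7,530; Ferraro $2,830 + $5,440 = $8,270; Haddad $2,830 + $13,080 = $15,910; Becker $2,830 + $10,880 = $13,710; Vance $2,830 + $9,060 = $11,890.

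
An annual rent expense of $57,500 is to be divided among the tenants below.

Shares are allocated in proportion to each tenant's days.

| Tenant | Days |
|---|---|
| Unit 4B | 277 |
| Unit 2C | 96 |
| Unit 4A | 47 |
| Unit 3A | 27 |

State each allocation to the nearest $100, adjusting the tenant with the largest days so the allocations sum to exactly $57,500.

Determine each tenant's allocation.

Sum of days: 447.
Pro-rata amounts: Unit 4B 277/447 × $57,500 = 35,631.99; Unit 2C 96/447 × $57,500 = 12,348.99; Unit 4A 47/447 × $57,500 = 6,045.86; Unit 3A 27/447 × $57,500 = 3,473.15.
At nearest $100: Unit 4B $35,600; Unit 2C $12,300; Unit 4A $6,000; Unit 3A $3,500. Sum = $57,400.
Difference $57,500 − $57,400 = +$100 applied to largest days (Unit 4B): Unit 4B becomes $35,700.

Unit 4B: $35,700; Unit 2C: $12,300; Unit 4A: $6,000; Unit 3A: $3,500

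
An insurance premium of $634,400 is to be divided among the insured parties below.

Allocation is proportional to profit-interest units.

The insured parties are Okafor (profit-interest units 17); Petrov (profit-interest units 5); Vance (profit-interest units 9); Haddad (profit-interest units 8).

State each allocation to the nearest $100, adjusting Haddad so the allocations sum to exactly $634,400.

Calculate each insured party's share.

Okafor: $276,500; Petrov: $81,300; Vance: $146,400; Haddad: $130,200

Profit-interest units total: 39.
Raw shares: Okafor 17/39 × $634,400 = 276,533.33; Petrov 5/39 × $634,400 = 81,333.33; Vance 9/39 × $634,400 = 146,400.00; Haddad 8/39 × $634,400 = 130,133.33.
After rounding ($100): Okafor $276,500; Petrov $81,300; Vance $146,400; Haddad $130,100. Sum = $634,300.
Difference $634,400 − $634,300 = +$100 applied to Haddad: Haddad becomes $130,200.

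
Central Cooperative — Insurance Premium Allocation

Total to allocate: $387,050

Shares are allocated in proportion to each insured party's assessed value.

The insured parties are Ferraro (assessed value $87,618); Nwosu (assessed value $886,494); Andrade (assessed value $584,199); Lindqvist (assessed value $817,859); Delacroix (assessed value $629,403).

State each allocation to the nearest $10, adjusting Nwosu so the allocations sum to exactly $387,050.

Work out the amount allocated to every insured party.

Assessed value total: 3,005,573.
Raw shares: Ferraro 87,618/3,005,573 × $387,050 = 11,283.22; Nwosu 886,494/3,005,573 × $387,050 = 114,160.43; Andrade 584,199/3,005,573 × $387,050 = 75,231.65; Lindqvist 817,859/3,005,573 × $387,050 = 105,321.79; Delacroix 629,403/3,005,573 × $387,050 = 81,052.91.
Rounded to nearest $10: Ferraro $11,280; Nwosu $114,160; Andrade $75,230; Lindqvist $105,320; Delacroix $81,050. Sum = $387,040.
Difference $387,050 − $387,040 = +$10 applied to Nwosu: Nwosu becomes $114,170.

Ferraro: $11,280 | Nwosu: $114,170 | Andrade: $75,230 | Lindqvist: $105,320 | Delacroix: $81,050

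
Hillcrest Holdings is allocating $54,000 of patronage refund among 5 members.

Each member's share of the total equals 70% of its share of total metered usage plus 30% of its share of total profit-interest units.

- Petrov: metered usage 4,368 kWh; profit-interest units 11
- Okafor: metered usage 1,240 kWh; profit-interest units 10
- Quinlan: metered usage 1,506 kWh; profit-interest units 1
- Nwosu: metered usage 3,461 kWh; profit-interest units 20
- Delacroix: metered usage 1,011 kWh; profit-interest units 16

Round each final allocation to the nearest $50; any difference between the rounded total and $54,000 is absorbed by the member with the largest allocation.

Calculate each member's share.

Metered usage total 11,586; profit-interest units total 58.
Blended shares (70% metered usage + 30% profit-interest units): Petrov 0.3208; Okafor 0.1266; Quinlan 0.0962; Nwosu 0.3126; Delacroix 0.1438.
Proportional shares: Petrov 17,323.27; Okafor 6,838.68; Quinlan 5,192.72; Nwosu 16,877.92; Delacroix 7,767.41.
After rounding ($50): Petrov $17,300; Okafor $6,850; Quinlan $5,200; Nwosu $16,900; Delacroix $7,750. Sum = $54,000.
Rounded total matches; no reconciliation needed.

Petrov: $17,300 · Okafor: $6,850 · Quinlan: $5,200 · Nwosu: $16,900 · Delacroix: $7,750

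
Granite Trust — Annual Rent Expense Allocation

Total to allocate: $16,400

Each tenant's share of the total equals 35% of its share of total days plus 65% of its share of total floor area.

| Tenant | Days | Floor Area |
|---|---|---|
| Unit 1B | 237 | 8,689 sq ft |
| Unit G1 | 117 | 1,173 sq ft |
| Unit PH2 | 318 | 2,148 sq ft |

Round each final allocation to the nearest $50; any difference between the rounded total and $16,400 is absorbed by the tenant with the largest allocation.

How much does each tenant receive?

Unit 1B: $9,750; Unit G1: $2,050; Unit PH2: $4,600

Days total 672; floor area total 12,010.
Blended shares (35% days + 65% floor area): Unit 1B 0.5937; Unit G1 0.1244; Unit PH2 0.2819.
Raw shares: Unit 1B 9,736.68; Unit G1 2,040.52; Unit PH2 4,622.80.
Rounded to nearest $50: Unit 1B $9,750; Unit G1 $2,050; Unit PH2 $4,600. Sum = $16,400.
Rounded total matches; no reconciliation needed.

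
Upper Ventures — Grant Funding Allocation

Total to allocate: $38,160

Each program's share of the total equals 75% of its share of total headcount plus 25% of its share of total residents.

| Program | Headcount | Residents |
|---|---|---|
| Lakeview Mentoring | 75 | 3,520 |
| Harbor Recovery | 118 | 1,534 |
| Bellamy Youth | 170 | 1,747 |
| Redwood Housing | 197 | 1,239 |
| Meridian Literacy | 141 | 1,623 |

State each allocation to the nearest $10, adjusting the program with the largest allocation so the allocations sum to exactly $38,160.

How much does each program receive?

Headcount total 701; residents total 9,663.
Composite weights (75% headcount + 25% residents): Lakeview Mentoring 0.1713; Harbor Recovery 0.1659; Bellamy Youth 0.2271; Redwood Housing 0.2428; Meridian Literacy 0.1928.
Raw shares: Lakeview Mentoring 6,537.25; Harbor Recovery 6,332.11; Bellamy Youth 8,665.42; Redwood Housing 9,266.22; Meridian Literacy 7,359.00.
At nearest $10: Lakeview Mentoring $6,540; Harbor Recovery $6,330; Bellamy Youth $8,670; Redwood Housing $9,270; Meridian Literacy $7,360. Sum = $38,170.
Difference $38,160 − $38,170 = −$10 applied to largest allocation (Redwood Housing): Redwood Housing becomes $9,260.

Lakeview Mentoring: $6,540; Harbor Recovery: $6,330; Bellamy Youth: $8,670; Redwood Housing: $9,260; Meridian Literacy: $7,360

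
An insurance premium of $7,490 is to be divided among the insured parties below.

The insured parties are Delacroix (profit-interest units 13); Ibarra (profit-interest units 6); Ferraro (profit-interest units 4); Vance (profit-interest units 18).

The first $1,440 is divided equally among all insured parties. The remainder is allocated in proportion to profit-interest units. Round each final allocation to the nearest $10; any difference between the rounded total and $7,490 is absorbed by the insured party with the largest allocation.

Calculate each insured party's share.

Delacroix: $2,280 | Ibarra: $1,250 | Ferraro: $950 | Vance: $3,010

Equal tier: $1,440 ÷ 4 = $360 apiece.
Remainder $6,050 by profit-interest units (total 41): Delacroix 1,918.29 → $1,920; Ibarra 885.37 → $890; Ferraro 590.24 → $590; Vance 2,656.10 → $2,660.
Rounding difference −$10 on remainder applied to Vance.
Totals: Delacroix $360 + $1,920 = $2,280; Ibarra $360 + $890 = $1,250; Ferraro $360 + $590 = $950; Vance $360 + $2,650 = $3,010.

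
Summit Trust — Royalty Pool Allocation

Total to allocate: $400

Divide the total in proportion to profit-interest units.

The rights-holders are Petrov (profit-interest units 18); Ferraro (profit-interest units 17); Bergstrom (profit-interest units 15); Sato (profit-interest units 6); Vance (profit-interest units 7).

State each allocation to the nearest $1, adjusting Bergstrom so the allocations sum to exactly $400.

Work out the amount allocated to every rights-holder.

Petrov: $114 | Ferraro: $108 | Bergstrom: $96 | Sato: $38 | Vance: $44

Combined profit-interest units = 63.
Proportional shares: Petrov 18/63 × $400 = 114.29; Ferraro 17/63 × $400 = 107.94; Bergstrom 15/63 × $400 = 95.24; Sato 6/63 × $400 = 38.10; Vance 7/63 × $400 = 44.44.
At nearest $1: Petrov $114; Ferraro $108; Bergstrom $95; Sato $38; Vance $44. Sum = $399.
Difference $400 − $399 = +$1 applied to Bergstrom: Bergstrom becomes $96.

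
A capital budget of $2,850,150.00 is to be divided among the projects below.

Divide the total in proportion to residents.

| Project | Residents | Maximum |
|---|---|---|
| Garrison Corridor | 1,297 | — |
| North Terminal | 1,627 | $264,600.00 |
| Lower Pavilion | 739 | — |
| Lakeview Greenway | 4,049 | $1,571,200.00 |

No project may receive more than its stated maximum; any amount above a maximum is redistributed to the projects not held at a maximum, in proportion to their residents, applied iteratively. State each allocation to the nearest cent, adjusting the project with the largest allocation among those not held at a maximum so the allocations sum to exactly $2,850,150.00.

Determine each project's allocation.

Garrison Corridor: $646,174.83; North Terminal: $264,600.00; Lower Pavilion: $368,175.17; Lakeview Greenway: $1,571,200.00

Sum of residents: 7,712.
Pro-rata shares before constraints: Garrison Corridor 479,336.6896; North Terminal 601,295.9090; Lower Pavilion 273,114.7368; Lakeview Greenway 1,496,402.6647.
Capped: North Terminal ($264,600.00); remaining pool $2,585,550.00 reallocated over remaining residents 6,085.
Capped: Lakeview Greenway ($1,571,200.00); remaining pool $1,014,350.00 reallocated over remaining residents 2,036.
Remaining shares: Garrison Corridor 646,174.8281 → $646,174.83; Lower Pavilion 368,175.1719 → $368,175.17.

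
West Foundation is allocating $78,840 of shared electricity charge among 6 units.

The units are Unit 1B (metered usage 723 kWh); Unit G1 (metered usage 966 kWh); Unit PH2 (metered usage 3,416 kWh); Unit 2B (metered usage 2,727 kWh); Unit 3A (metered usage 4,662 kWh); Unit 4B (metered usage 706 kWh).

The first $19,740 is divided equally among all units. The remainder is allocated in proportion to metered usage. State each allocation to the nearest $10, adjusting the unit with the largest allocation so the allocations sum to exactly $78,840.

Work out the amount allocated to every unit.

Unit 1B: $6,530 | Unit G1: $7,620 | Unit PH2: $18,580 | Unit 2B: $15,500 | Unit 3A: $24,160 | Unit 4B: $6,450

Equal tier: $19,740 ÷ 6 = $3,290 apiece.
Remainder $59,100 by metered usage (total 13,200): Unit 1B 3,237.07 → $3,240; Unit G1 4,325.05 → $4,330; Unit PH2 15,294.36 → $15,290; Unit 2B 12,209.52 → $12,210; Unit 3A 20,873.05 → $20,870; Unit 4B 3,160.95 → $3,160.
Totals: Unit 1B $3,290 + $3,240 = $6,530; Unit G1 $3,290 + $4,330 = $7,620; Unit PH2 $3,290 + $15,290 = $18,580; Unit 2B $3,290 + $12,210 = $15,500; Unit 3A $3,290 + $20,870 = $24,160; Unit 4B $3,290 + $3,160 = $6,450.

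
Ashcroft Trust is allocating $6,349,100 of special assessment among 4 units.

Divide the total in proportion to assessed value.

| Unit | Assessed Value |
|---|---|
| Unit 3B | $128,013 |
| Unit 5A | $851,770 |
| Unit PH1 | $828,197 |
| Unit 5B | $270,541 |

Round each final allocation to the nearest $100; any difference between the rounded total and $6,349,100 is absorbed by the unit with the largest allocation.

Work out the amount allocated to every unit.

Sum of assessed value: 2,078,521.
Unrounded shares: Unit 3B 128,013/2,078,521 × $6,349,100 = 391,031.57; Unit 5A 851,770/2,078,521 × $6,349,100 = 2,601,837.03; Unit PH1 828,197/2,078,521 × $6,349,100 = 2,529,830.38; Unit 5B 270,541/2,078,521 × $6,349,100 = 826,401.01.
After rounding ($100): Unit 3B $391,000; Unit 5A $2,601,800; Unit PH1 $2,529,800; Unit 5B $826,400. Sum = $6,349,000.
Difference $6,349,100 − $6,349,000 = +$100 applied to largest allocation (Unit 5A): Unit 5A becomes $2,601,900.

Unit 3B: $391,000 · Unit 5A: $2,601,900 · Unit PH1: $2,529,800 · Unit 5B: $826,400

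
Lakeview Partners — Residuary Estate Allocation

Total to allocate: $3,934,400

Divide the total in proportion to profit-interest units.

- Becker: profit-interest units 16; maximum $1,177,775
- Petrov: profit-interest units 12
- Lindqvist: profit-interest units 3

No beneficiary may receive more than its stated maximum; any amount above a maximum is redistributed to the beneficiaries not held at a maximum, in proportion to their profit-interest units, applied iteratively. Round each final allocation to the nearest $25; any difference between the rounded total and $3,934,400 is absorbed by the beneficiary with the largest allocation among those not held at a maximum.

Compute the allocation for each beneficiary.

Becker: $1,177,775; Petrov: $2,205,300; Lindqvist: $551,325

Sum of profit-interest units: 31.
Proportional shares (ignoring caps): Becker 2,030,658.06; Petrov 1,522,993.55; Lindqvist 380,748.39.
Held at cap: Becker ($1,177,775); residual $2,756,625 reallocated over remaining profit-interest units 15.
Shares after redistribution: Petrov 2,205,300.00 → $2,205,300; Lindqvist 551,325.00 → $551,325.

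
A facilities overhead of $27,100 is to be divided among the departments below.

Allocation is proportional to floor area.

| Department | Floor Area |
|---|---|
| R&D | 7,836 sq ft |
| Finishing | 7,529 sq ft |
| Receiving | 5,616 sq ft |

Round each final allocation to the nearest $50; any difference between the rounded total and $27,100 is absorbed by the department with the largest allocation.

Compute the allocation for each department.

R&D: $10,150; Finishing: $9,700; Receiving: $7,250

Floor area total: 20,981.
Proportional shares: R&D 7,836/20,981 × $27,100 = 10,121.33; Finishing 7,529/20,981 × $27,100 = 9,724.79; Receiving 5,616/20,981 × $27,100 = 7,253.88.
After rounding ($50): R&D $10,100; Finishing $9,700; Receiving $7,250. Sum = $27,050.
Difference $27,100 − $27,050 = +$50 applied to largest allocation (R&D): R&D becomes $10,150.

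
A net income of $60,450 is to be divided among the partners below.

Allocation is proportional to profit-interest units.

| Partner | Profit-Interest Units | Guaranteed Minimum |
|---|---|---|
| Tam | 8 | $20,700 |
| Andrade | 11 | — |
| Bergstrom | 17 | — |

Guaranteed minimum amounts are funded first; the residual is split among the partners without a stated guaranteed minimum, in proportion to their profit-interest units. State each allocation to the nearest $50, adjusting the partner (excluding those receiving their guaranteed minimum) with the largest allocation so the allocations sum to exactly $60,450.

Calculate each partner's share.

Fund the minimums — Tam $20,700. Remaining pool $39,750.
Remaining pool split over remaining profit-interest units 28: Andrade 15,616.07 → $15,600; Bergstrom 24,133.93 → $24,150.

Tam: $20,700 · Andrade: $15,600 · Bergstrom: $24,150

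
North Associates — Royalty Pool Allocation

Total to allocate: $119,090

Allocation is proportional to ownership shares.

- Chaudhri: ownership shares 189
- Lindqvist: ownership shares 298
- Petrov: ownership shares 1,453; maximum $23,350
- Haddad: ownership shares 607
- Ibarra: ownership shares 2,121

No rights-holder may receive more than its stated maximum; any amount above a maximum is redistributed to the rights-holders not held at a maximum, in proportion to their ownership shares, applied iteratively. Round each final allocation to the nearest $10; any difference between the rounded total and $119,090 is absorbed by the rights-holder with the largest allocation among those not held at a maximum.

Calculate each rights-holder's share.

Total ownership shares = 4,668.
Proportional shares (ignoring caps): Chaudhri 4,821.77; Lindqvist 7,602.57; Petrov 37,068.93; Haddad 15,485.78; Ibarra 54,110.94.
Capped: Petrov ($23,350); residual $95,740 reallocated over remaining ownership shares 3,215.
Shares after redistribution: Chaudhri 5,628.26 → $5,630; Lindqvist 8,874.19 → $8,870; Haddad 18,075.95 → $18,080; Ibarra 63,161.60 → $63,160.

Chaudhri: $5,630 | Lindqvist: $8,870 | Petrov: $23,350 | Haddad: $18,080 | Ibarra: $63,160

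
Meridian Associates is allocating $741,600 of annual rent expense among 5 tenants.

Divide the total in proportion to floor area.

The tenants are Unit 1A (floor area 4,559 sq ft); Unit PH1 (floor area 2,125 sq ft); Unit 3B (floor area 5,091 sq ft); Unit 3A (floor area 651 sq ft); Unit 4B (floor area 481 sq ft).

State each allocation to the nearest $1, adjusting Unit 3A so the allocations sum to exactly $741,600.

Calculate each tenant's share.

Total floor area = 12,907.
Raw shares: Unit 1A 4,559/12,907 × $741,600 = 261,947.35; Unit PH1 2,125/12,907 × $741,600 = 122,096.54; Unit 3B 5,091/12,907 × $741,600 = 292,514.57; Unit 3A 651/12,907 × $741,600 = 37,404.63; Unit 4B 481/12,907 × $741,600 = 27,636.91.
At nearest $1: Unit 1A $261,947; Unit PH1 $122,097; Unit 3B $292,515; Unit 3A $37,405; Unit 4B $27,637. Sum = $741,601.
Difference $741,600 − $741,601 = −$1 applied to Unit 3A: Unit 3A becomes $37,404.

Unit 1A: $261,947; Unit PH1: $122,097; Unit 3B: $292,515; Unit 3A: $37,404; Unit 4B: $27,637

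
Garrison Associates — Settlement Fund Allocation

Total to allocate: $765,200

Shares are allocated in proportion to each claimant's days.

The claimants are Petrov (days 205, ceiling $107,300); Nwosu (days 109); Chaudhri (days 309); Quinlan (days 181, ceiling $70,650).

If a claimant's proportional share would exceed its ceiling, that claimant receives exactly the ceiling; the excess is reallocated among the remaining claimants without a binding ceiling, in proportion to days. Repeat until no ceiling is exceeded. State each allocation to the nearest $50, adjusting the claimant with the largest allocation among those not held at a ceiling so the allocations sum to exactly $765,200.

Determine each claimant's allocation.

Sum of days: 804.
Proportional shares (ignoring caps): Petrov 195,106.97; Nwosu 103,739.80; Chaudhri 294,088.06; Quinlan 172,265.17.
Held at cap: Petrov ($107,300), Quinlan ($70,650); remaining pool $587,250 reallocated over remaining days 418.
Remaining shares: Nwosu 153,134.57 → $153,150; Chaudhri 434,115.43 → $434,100.

Petrov: $107,300 | Nwosu: $153,150 | Chaudhri: $434,100 | Quinlan: $70,650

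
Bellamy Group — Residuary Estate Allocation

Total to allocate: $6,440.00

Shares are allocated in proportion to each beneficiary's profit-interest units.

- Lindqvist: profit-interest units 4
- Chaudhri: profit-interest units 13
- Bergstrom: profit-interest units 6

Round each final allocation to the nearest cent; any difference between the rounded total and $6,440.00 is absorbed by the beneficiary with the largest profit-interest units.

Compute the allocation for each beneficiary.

Total profit-interest units = 4 + 13 + 6 = 23.
Raw shares: Lindqvist 1,120.0000; Chaudhri 3,640.0000; Bergstrom 1,680.0000.
Rounded to nearest cent: Lindqvist $1,120.00; Chaudhri $3,640.00; Bergstrom $1,680.00. Sum = $6,440.00.
Sum already equals the total — no adjustment.

Lindqvist: $1,120.00; Chaudhri: $3,640.00; Bergstrom: $1,680.00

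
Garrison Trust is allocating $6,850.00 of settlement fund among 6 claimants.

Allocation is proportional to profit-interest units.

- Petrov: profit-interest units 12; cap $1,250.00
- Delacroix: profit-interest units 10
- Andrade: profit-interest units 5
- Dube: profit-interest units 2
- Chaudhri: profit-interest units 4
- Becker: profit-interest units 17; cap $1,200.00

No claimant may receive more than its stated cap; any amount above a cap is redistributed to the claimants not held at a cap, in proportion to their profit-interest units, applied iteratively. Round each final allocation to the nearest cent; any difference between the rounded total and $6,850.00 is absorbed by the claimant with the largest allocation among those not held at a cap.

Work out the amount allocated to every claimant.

Combined profit-interest units = 50.
Proportional shares (ignoring caps): Petrov 1,644.0000; Delacroix 1,370.0000; Andrade 685.0000; Dube 274.0000; Chaudhri 548.0000; Becker 2,329.0000.
Capped: Petrov ($1,250.00), Becker ($1,200.00); residual $4,400.00 reallocated over remaining profit-interest units 21.
Redistributed shares: Delacroix 2,095.2381 → $2,095.24; Andrade 1,047.6190 → $1,047.62; Dube 419.0476 → $419.05; Chaudhri 838.0952 → $838.10.
Rounding difference −$0.01 applied to Delacroix → $2,095.23.

Petrov: $1,250.00; Delacroix: $2,095.23; Andrade: $1,047.62; Dube: $419.05; Chaudhri: $838.10; Becker: $1,200.00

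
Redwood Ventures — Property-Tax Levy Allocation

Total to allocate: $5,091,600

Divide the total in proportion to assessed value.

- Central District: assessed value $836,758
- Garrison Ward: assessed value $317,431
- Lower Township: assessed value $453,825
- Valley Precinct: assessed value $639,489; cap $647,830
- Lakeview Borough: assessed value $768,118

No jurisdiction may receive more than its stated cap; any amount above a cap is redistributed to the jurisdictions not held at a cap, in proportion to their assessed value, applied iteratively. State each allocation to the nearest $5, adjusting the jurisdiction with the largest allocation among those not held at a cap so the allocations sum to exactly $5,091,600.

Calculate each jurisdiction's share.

Assessed value total: 3,015,621.
Proportional shares (ignoring caps): Central District 1,412,789.28; Garrison Ward 535,953.18; Lower Township 766,241.97; Valley Precinct 1,079,718.64; Lakeview Borough 1,296,896.93.
Held at cap: Valley Precinct ($647,830); remaining pool $4,443,770 reallocated over remaining assessed value 2,376,132.
Shares after redistribution: Central District 1,564,879.43 → $1,564,880; Garrison Ward 593,649.83 → $593,650; Lower Township 848,729.75 → $848,730; Lakeview Borough 1,436,510.99 → $1,436,510.

Central District: $1,564,880 · Garrison Ward: $593,650 · Lower Township: $848,730 · Valley Precinct: $647,830 · Lakeview Borough: $1,436,510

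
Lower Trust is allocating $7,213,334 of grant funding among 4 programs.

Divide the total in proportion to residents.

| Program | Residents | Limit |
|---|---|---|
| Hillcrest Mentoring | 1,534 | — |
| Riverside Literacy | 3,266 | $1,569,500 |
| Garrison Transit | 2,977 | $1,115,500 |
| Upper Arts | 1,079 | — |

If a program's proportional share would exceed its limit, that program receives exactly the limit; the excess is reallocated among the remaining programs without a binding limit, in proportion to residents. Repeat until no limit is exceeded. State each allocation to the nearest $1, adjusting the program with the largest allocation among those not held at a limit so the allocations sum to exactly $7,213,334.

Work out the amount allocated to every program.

Total residents = 8,856.
Proportional shares (ignoring caps): Hillcrest Mentoring 1,249,464.13; Riverside Literacy 2,660,201.99; Garrison Transit 2,424,807.51; Upper Arts 878,860.36.
Held at cap: Riverside Literacy ($1,569,500), Garrison Transit ($1,115,500); remaining pool $4,528,334 reallocated over remaining residents 2,613.
Shares after redistribution: Hillcrest Mentoring 2,658,424.94 → $2,658,425; Upper Arts 1,869,909.06 → $1,869,909.

Hillcrest Mentoring: $2,658,425 · Riverside Literacy: $1,569,500 · Garrison Transit: $1,115,500 · Upper Arts: $1,869,909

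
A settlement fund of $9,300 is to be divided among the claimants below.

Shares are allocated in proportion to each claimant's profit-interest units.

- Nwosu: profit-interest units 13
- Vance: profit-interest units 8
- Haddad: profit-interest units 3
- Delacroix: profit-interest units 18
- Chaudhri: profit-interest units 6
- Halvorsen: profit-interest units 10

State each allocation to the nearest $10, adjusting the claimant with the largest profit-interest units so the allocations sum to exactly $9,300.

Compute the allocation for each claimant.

Nwosu: $2,080 | Vance: $1,280 | Haddad: $480 | Delacroix: $2,900 | Chaudhri: $960 | Halvorsen: $1,600

Profit-interest units total: 58.
Raw shares: Nwosu 13/58 × $9,300 = 2,084.48; Vance 8/58 × $9,300 = 1,282.76; Haddad 3/58 × $9,300 = 481.03; Delacroix 18/58 × $9,300 = 2,886.21; Chaudhri 6/58 × $9,300 = 962.07; Halvorsen 10/58 × $9,300 = 1,603.45.
At nearest $10: Nwosu $2,080; Vance $1,280; Haddad $480; Delacroix $2,890; Chaudhri $960; Halvorsen $1,600. Sum = $9,290.
Difference $9,300 − $9,290 = +$10 applied to largest profit-interest units (Delacroix): Delacroix becomes $2,900.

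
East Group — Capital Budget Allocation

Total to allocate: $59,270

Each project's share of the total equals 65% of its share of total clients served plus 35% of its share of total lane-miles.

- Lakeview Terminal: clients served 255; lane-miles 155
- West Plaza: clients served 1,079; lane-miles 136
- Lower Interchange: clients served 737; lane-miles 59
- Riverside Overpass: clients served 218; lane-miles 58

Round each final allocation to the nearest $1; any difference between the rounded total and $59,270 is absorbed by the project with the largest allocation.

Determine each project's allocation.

Lakeview Terminal: $12,173; West Plaza: $25,075; Lower Interchange: $15,404; Riverside Overpass: $6,618

Totals — clients served 2,289, lane-miles 408.
Composite weights (65% clients served + 35% lane-miles): Lakeview Terminal 0.2054; West Plaza 0.4231; Lower Interchange 0.2599; Riverside Overpass 0.1117.
Pro-rata amounts: Lakeview Terminal 12,172.71; West Plaza 25,075.17; Lower Interchange 15,404.05; Riverside Overpass 6,618.07.
At nearest $1: Lakeview Terminal $12,173; West Plaza $25,075; Lower Interchange $15,404; Riverside Overpass $6,618. Sum = $59,270.
Sum already equals the total — no adjustment.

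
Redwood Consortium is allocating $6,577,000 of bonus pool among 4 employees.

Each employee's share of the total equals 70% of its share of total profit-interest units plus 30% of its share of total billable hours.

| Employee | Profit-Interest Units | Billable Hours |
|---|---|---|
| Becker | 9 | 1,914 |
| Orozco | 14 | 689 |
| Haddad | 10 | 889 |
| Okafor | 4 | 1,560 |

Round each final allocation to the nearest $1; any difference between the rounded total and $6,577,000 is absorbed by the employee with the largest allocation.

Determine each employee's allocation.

Becker: $1,867,396; Orozco: $2,011,110; Haddad: $1,591,504; Okafor: $1,106,990

Totals — profit-interest units 37, billable hours 5,052.
Composite weights (70% profit-interest units + 30% billable hours): Becker 0.2839; Orozco 0.3058; Haddad 0.2420; Okafor 0.1683.
Unrounded shares: Becker 1,867,395.95; Orozco 2,011,110.81; Haddad 1,591,503.53; Okafor 1,106,989.70.
After rounding ($1): Becker $1,867,396; Orozco $2,011,111; Haddad $1,591,504; Okafor $1,106,990. Sum = $6,577,001.
Difference $6,577,000 − $6,577,001 = −$1 applied to largest allocation (Orozco): Orozco becomes $2,011,110.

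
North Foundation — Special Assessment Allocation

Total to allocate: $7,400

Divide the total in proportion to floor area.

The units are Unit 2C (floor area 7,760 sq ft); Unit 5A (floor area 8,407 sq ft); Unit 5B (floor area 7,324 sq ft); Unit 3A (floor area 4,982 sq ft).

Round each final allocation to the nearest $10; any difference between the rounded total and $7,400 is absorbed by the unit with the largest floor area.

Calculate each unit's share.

Floor area total: 28,473.
Proportional shares: Unit 2C 7,760/28,473 × $7,400 = 2,016.79; Unit 5A 8,407/28,473 × $7,400 = 2,184.94; Unit 5B 7,324/28,473 × $7,400 = 1,903.47; Unit 3A 4,982/28,473 × $7,400 = 1,294.80.
Rounded to nearest $10: Unit 2C $2,020; Unit 5A $2,180; Unit 5B $1,900; Unit 3A $1,290. Sum = $7,390.
Difference $7,400 − $7,390 = +$10 applied to largest floor area (Unit 5A): Unit 5A becomes $2,190.

Unit 2C: $2,020; Unit 5A: $2,190; Unit 5B: $1,900; Unit 3A: $1,290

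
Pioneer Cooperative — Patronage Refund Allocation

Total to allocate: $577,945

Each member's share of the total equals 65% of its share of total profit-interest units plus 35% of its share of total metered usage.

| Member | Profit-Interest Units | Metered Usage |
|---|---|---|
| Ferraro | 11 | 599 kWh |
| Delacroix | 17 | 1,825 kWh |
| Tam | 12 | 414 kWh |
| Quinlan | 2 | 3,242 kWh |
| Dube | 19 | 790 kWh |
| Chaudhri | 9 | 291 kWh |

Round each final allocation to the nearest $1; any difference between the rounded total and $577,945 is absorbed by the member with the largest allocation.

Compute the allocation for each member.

Profit-interest units total 70; metered usage total 7,161.
Blended shares (65% profit-interest units + 35% metered usage): Ferraro 0.1314; Delacroix 0.2471; Tam 0.1317; Quinlan 0.1770; Dube 0.2150; Chaudhri 0.0978.
Proportional shares: Ferraro 75,953.24; Delacroix 142,784.54; Tam 76,094.07; Quinlan 102,311.84; Dube 124,281.58; Chaudhri 56,519.73.
At nearest $1: Ferraro $75,953; Delacroix $142,785; Tam $76,094; Quinlan $102,312; Dube $124,282; Chaudhri $56,520. Sum = $577,946.
Difference $577,945 − $577,946 = −$1 applied to largest allocation (Delacroix): Delacroix becomes $142,784.

Ferraro: $75,953 · Delacroix: $142,784 · Tam: $76,094 · Quinlan: $102,312 · Dube: $124,282 · Chaudhri: $56,520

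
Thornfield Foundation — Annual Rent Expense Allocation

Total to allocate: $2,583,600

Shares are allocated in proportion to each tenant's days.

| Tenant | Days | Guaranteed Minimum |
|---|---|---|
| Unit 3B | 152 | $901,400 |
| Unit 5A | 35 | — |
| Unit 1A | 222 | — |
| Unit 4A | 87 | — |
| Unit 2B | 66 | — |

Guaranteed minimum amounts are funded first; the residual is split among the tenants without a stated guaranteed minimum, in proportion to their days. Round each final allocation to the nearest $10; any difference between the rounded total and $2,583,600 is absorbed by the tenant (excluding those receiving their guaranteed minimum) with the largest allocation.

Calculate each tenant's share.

Minimums first: Unit 3B $901,400. Balance $1,682,200.
Balance split over remaining days 410: Unit 5A 143,602.44 → $143,600; Unit 1A 910,849.76 → $910,850; Unit 4A 356,954.63 → $356,950; Unit 2B 270,793.17 → $270,790.
Rounding difference +$10 applied to Unit 1A → $910,860.

Unit 3B: $901,400; Unit 5A: $143,600; Unit 1A: $910,860; Unit 4A: $356,950; Unit 2B: $270,790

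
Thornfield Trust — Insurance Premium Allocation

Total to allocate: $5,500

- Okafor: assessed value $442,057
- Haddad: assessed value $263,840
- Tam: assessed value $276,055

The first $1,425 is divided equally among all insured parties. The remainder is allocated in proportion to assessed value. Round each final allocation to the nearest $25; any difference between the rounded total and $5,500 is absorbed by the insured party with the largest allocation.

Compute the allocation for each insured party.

First tranche $1,425 split equally: $475 each.
Remainder $4,075 by assessed value (total 981,952): Okafor 1,834.49 → $1,825; Haddad 1,094.91 → $1,100; Tam 1,145.60 → $1,150.
Totals: Okafor $475 + $1,825 = $2,300; Haddad $475 + $1,100 = $1,575; Tam $475 + $1,150 = $1,625.

Okafor: $2,300 · Haddad: $1,575 · Tam: $1,625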